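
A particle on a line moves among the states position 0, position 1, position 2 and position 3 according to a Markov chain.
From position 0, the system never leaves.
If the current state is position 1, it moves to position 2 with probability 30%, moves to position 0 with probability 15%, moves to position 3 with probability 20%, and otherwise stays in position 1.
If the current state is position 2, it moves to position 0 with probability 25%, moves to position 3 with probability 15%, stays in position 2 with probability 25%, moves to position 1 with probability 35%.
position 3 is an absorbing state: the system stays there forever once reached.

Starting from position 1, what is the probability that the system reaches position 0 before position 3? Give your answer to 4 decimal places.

Let h(s) be the probability of absorption at position 0 starting from transient state s. Then h(position 0) = 1 and h(position 3) = 0. By first-step analysis:
h(position 1) = 0.15·1 + 0.35·h(position 1) + 0.3·h(position 2) + 0.2·0
h(position 2) = 0.25·1 + 0.35·h(position 1) + 0.25·h(position 2) + 0.15·0
Solving: h(position 1) = 0.4902, h(position 2) = 0.5621.
Starting from position 1, the probability is 0.4902.

0.4902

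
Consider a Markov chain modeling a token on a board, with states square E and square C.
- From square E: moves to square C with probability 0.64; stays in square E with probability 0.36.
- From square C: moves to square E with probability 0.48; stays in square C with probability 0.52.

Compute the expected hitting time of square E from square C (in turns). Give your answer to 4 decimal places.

2.0833

Let t(s) be the expected number of turns to first reach square E from state s, with t(square E) = 0. Conditioning on the first turn:
t(square C) = 1 + 0.52·t(square C)
Solving: t(square C) = 2.0833.
Expected turns from square C to square E: 2.0833.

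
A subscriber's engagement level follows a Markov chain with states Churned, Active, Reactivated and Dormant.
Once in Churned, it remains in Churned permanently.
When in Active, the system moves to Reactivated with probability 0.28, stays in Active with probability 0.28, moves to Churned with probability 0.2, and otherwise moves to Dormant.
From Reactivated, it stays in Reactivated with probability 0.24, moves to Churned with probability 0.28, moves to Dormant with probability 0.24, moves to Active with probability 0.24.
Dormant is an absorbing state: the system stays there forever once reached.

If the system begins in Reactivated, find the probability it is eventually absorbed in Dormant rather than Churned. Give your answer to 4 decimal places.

Let h(s) be the probability of absorption at Dormant starting from transient state s. Then h(Dormant) = 1 and h(Churned) = 0. By first-step analysis:
h(Active) = 0.2·0 + 0.28·h(Active) + 0.28·h(Reactivated) + 0.24·1
h(Reactivated) = 0.28·0 + 0.24·h(Active) + 0.24·h(Reactivated) + 0.24·1
Solving: h(Active) = 0.5200, h(Reactivated) = 0.4800.
Starting from Reactivated, the probability is 0.4800.

0.4800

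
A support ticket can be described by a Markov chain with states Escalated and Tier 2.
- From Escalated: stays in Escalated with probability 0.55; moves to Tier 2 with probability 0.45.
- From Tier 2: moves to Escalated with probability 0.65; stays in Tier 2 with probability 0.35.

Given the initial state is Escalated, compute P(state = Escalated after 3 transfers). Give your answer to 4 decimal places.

Propagate the distribution vector 3 transfers from Escalated.
After 0 transfers: (1.0000, 0.0000)
After 1 transfer: (0.5500, 0.4500)
After 2 transfers: (0.5950, 0.4050)
After 3 transfers: (0.5905, 0.4095)
P(in Escalated after 3 transfers) = 0.5905

0.5905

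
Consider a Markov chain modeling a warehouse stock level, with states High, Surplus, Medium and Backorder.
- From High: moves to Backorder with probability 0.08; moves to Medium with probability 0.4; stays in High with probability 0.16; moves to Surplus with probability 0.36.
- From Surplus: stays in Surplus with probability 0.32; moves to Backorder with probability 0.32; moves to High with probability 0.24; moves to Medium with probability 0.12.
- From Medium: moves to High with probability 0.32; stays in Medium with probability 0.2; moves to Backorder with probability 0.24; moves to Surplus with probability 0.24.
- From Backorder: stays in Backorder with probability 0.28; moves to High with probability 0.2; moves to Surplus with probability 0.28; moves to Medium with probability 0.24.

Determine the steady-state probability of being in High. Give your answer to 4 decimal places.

0.2306

Let the stationary distribution be π with π = πP and π_1 + π_2 + π_3 + π_4 = 1.
π_1 = 0.16·π_1 + 0.24·π_2 + 0.32·π_3 + 0.2·π_4
π_2 = 0.36·π_1 + 0.32·π_2 + 0.24·π_3 + 0.28·π_4
π_3 = 0.4·π_1 + 0.12·π_2 + 0.2·π_3 + 0.24·π_4
Solving with the normalization constraint gives π = (0.2306, 0.3012, 0.2315, 0.2367).
So the stationary probability of High is 0.2306.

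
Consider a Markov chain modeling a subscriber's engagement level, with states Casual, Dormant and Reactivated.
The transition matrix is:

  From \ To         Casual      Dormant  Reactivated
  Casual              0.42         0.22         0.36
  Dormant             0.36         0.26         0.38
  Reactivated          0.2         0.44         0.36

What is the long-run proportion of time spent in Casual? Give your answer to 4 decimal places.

0.3206

Let the stationary distribution be π with π = πP and π_1 + π_2 + π_3 = 1.
π_1 = 0.42·π_1 + 0.36·π_2 + 0.2·π_3
π_2 = 0.22·π_1 + 0.26·π_2 + 0.44·π_3
Solving with the normalization constraint gives π = (0.3206, 0.3131, 0.3663).
So the stationary probability of Casual is 0.3206.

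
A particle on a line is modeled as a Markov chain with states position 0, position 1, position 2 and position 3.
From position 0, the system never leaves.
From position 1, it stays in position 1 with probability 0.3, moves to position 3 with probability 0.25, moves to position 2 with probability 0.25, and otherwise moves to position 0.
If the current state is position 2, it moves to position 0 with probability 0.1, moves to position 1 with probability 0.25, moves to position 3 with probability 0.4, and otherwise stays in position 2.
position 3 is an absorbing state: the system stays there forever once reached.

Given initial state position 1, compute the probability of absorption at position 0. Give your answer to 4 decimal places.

Let h(s) be the probability of absorption at position 0 starting from transient state s. Then h(position 0) = 1 and h(position 3) = 0. By first-step analysis:
h(position 1) = 0.2·1 + 0.3·h(position 1) + 0.25·h(position 2) + 0.25·0
h(position 2) = 0.1·1 + 0.25·h(position 1) + 0.25·h(position 2) + 0.4·0
Solving: h(position 1) = 0.3784, h(position 2) = 0.2595.
Starting from position 1, the probability is 0.3784.

0.3784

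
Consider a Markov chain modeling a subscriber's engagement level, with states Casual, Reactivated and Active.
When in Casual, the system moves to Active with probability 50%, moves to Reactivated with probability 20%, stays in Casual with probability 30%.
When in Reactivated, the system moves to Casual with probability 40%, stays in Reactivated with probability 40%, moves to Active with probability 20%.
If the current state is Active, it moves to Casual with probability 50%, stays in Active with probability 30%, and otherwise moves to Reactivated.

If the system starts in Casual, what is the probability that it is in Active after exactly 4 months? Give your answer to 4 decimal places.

Propagate the distribution vector 4 months from Casual.
After 0 months: (1.0000, 0.0000, 0.0000)
After 1 month: (0.3000, 0.2000, 0.5000)
After 2 months: (0.4200, 0.2400, 0.3400)
After 3 months: (0.3920, 0.2480, 0.3600)
After 4 months: (0.3968, 0.2496, 0.3536)
P(in Active after 4 months) = 0.3536

0.3536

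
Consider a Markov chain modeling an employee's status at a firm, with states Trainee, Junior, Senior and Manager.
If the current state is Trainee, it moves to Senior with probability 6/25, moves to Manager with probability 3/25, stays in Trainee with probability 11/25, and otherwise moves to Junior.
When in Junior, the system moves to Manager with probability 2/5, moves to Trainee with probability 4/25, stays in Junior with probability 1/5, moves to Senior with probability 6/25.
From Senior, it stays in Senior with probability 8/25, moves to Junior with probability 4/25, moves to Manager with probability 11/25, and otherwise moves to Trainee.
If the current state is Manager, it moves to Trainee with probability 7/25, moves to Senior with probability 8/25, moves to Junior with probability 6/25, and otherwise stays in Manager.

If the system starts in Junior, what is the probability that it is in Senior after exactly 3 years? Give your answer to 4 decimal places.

Propagate the distribution vector 3 years from Junior.
After 0 years: (0.0000, 1.0000, 0.0000, 0.0000)
After 1 year: (0.1600, 0.2000, 0.2400, 0.4000)
After 2 years: (0.2336, 0.2064, 0.2912, 0.2688)
After 3 years: (0.2344, 0.1991, 0.2848, 0.2817)
P(in Senior after 3 years) = 0.2848

0.2848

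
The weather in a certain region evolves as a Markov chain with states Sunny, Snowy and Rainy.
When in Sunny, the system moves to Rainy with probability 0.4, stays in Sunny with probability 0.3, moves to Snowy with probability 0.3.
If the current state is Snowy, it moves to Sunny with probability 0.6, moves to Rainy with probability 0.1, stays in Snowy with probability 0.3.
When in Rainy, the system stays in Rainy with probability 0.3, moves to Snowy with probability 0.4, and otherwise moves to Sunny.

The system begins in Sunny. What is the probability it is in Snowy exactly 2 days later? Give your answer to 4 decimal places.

Sum over the intermediate state after 1 day:
P = P(Sunny→Sunny)·P(Sunny→Snowy) + P(Sunny→Snowy)·P(Snowy→Snowy) + P(Sunny→Rainy)·P(Rainy→Snowy)
  = 0.3×0.3 + 0.3×0.3 + 0.4×0.4
  = 0.0900 + 0.0900 + 0.1600 = 0.3400

0.3400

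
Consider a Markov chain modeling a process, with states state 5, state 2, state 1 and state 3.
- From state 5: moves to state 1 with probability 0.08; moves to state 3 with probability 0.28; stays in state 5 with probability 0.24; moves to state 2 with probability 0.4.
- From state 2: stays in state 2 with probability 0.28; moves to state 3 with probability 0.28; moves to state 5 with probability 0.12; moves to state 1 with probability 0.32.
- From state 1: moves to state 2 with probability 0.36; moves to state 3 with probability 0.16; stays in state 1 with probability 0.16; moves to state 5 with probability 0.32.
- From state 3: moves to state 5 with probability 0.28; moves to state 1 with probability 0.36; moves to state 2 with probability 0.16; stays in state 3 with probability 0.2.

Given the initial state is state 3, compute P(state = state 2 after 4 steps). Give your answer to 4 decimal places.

Propagate the distribution vector 4 steps from state 3.
After 0 steps: (0.0000, 0.0000, 0.0000, 1.0000)
After 1 step: (0.2800, 0.1600, 0.3600, 0.2000)
After 2 steps: (0.2576, 0.3184, 0.2032, 0.2208)
After 3 steps: (0.2269, 0.3007, 0.2345, 0.2380)
After 4 steps: (0.2322, 0.2974, 0.2375, 0.2328)
P(in state 2 after 4 steps) = 0.2974

0.2974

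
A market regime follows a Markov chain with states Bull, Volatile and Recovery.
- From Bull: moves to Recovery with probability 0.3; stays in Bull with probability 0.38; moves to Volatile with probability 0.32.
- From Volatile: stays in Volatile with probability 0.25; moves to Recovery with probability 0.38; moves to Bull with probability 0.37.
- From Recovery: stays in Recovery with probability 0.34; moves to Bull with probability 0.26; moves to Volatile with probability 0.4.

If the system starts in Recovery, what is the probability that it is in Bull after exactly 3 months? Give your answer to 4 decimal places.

Propagate the distribution vector 3 months from Recovery.
After 0 months: (0.0000, 0.0000, 1.0000)
After 1 month: (0.2600, 0.4000, 0.3400)
After 2 months: (0.3352, 0.3192, 0.3456)
After 3 months: (0.3353, 0.3253, 0.3394)
P(in Bull after 3 months) = 0.3353

0.3353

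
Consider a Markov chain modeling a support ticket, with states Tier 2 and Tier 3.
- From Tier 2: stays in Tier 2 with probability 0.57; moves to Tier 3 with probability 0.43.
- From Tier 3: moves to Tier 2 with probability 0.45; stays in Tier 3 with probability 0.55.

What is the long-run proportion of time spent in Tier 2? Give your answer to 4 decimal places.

0.5114

Let the stationary distribution be π with π = πP and π_1 + π_2 = 1.
π_1 = 0.57·π_1 + 0.45·π_2
Solving with the normalization constraint gives π = (0.5114, 0.4886).
So the stationary probability of Tier 2 is 0.5114.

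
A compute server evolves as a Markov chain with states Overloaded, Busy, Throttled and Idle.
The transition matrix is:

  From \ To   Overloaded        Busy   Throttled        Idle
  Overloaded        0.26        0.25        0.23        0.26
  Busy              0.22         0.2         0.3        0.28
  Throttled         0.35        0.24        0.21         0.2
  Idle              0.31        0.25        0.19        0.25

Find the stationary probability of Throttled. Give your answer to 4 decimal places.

Let the stationary distribution be π with π = πP and π_1 + π_2 + π_3 + π_4 = 1.
π_1 = 0.26·π_1 + 0.22·π_2 + 0.35·π_3 + 0.31·π_4
π_2 = 0.25·π_1 + 0.2·π_2 + 0.24·π_3 + 0.25·π_4
π_3 = 0.23·π_1 + 0.3·π_2 + 0.21·π_3 + 0.19·π_4
Solving with the normalization constraint gives π = (0.2839, 0.2359, 0.2319, 0.2483).
So the stationary probability of Throttled is 0.2319.

0.2319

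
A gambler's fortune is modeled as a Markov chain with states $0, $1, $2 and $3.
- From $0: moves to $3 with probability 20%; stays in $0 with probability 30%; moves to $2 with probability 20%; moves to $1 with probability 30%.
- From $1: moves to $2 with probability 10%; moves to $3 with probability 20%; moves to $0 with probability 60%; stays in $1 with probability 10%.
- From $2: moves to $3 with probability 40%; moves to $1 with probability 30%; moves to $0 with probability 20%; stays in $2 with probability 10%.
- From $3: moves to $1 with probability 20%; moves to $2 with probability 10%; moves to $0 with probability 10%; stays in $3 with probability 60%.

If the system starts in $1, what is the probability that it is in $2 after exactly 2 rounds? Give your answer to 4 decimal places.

Propagate the distribution vector 2 rounds from $1.
After 0 rounds: (0.0000, 1.0000, 0.0000, 0.0000)
After 1 round: (0.6000, 0.1000, 0.1000, 0.2000)
After 2 rounds: (0.2800, 0.2600, 0.1600, 0.3000)
P(in $2 after 2 rounds) = 0.1600

0.1600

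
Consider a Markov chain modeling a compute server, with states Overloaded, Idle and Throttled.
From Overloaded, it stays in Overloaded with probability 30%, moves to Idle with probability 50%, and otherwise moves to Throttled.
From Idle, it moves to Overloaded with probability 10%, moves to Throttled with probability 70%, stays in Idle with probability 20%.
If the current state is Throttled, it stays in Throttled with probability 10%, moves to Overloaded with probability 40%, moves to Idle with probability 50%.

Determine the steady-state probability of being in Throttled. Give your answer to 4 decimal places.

Let the stationary distribution be π with π = πP and π_1 + π_2 + π_3 = 1.
π_1 = 0.3·π_1 + 0.1·π_2 + 0.4·π_3
π_2 = 0.5·π_1 + 0.2·π_2 + 0.5·π_3
Solving with the normalization constraint gives π = (0.2587, 0.3846, 0.3566).
So the stationary probability of Throttled is 0.3566.

0.3566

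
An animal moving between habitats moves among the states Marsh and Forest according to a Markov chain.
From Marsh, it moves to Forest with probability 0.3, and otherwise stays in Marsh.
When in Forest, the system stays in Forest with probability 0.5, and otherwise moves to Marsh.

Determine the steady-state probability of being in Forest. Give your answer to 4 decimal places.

0.3750

Let the stationary distribution be π with π = πP and π_1 + π_2 = 1.
π_1 = 0.7·π_1 + 0.5·π_2
Solving with the normalization constraint gives π = (0.6250, 0.3750).
So the stationary probability of Forest is 0.3750.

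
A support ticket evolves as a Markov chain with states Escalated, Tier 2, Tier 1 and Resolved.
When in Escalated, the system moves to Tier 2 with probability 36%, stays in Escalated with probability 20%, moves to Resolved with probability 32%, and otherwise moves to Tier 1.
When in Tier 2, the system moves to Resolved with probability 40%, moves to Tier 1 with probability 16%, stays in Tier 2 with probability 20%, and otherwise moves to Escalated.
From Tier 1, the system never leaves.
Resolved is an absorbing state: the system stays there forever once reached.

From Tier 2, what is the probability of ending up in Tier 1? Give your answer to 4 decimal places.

Let h(s) be the probability of absorption at Tier 1 starting from transient state s. Then h(Tier 1) = 1 and h(Resolved) = 0. By first-step analysis:
h(Escalated) = 0.2·h(Escalated) + 0.36·h(Tier 2) + 0.12·1 + 0.32·0
h(Tier 2) = 0.24·h(Escalated) + 0.2·h(Tier 2) + 0.16·1 + 0.4·0
Solving: h(Escalated) = 0.2775, h(Tier 2) = 0.2832.
Starting from Tier 2, the probability is 0.2832.

0.2832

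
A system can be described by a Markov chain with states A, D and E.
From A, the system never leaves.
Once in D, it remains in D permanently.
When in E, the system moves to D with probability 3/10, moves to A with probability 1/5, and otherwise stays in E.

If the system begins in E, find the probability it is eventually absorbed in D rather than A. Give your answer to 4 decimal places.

Let h(s) be the probability of absorption at D starting from transient state s. Then h(D) = 1 and h(A) = 0. By first-step analysis:
h(E) = 0.2·0 + 0.3·1 + 0.5·h(E)
Solving: h(E) = 0.6000.
Starting from E, the probability is 0.6000.

0.6000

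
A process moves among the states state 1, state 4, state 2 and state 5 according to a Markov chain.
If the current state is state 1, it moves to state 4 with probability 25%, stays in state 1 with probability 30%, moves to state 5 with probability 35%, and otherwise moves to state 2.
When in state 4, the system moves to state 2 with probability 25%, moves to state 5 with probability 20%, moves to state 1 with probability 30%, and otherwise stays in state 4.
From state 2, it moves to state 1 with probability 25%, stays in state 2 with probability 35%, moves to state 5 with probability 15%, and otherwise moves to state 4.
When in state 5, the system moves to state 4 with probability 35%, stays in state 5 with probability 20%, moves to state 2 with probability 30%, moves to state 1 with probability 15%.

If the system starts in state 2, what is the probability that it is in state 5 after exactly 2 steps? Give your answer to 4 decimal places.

0.2200

Propagate the distribution vector 2 steps from state 2.
After 0 steps: (0.0000, 0.0000, 1.0000, 0.0000)
After 1 step: (0.2500, 0.2500, 0.3500, 0.1500)
After 2 steps: (0.2600, 0.2650, 0.2550, 0.2200)
P(in state 5 after 2 steps) = 0.2200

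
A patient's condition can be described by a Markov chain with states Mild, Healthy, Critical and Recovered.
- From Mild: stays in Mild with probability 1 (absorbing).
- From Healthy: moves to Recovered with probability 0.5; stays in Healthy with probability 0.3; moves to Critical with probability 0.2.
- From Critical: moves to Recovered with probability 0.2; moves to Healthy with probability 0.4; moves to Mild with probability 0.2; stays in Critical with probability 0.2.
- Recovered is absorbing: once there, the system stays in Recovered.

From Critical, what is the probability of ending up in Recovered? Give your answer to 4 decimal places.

0.7083

Let h(s) be the probability of absorption at Recovered starting from transient state s. Then h(Recovered) = 1 and h(Mild) = 0. By first-step analysis:
h(Healthy) = 0.3·h(Healthy) + 0.2·h(Critical) + 0.5·1
h(Critical) = 0.2·0 + 0.4·h(Healthy) + 0.2·h(Critical) + 0.2·1
Solving: h(Healthy) = 0.9167, h(Critical) = 0.7083.
Starting from Critical, the probability is 0.7083.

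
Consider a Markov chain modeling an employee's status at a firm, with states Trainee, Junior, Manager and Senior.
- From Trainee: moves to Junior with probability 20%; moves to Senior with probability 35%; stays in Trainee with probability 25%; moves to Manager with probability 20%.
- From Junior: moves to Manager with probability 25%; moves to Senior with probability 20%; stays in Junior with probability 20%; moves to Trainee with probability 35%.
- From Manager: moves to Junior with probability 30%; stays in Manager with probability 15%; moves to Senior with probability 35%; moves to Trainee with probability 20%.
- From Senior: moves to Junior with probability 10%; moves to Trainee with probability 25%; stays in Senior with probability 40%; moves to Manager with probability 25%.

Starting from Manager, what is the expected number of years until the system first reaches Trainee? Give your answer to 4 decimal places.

4.0238

Let t(s) be the expected number of years to first reach Trainee from state s, with t(Trainee) = 0. Conditioning on the first year:
t(Junior) = 1 + 0.2·t(Junior) + 0.25·t(Manager) + 0.2·t(Senior)
t(Manager) = 1 + 0.3·t(Junior) + 0.15·t(Manager) + 0.35·t(Senior)
t(Senior) = 1 + 0.1·t(Junior) + 0.25·t(Manager) + 0.4·t(Senior)
Solving: t(Junior) = 3.4886, t(Manager) = 4.0238, t(Senior) = 3.9247.
Expected years from Manager to Trainee: 4.0238.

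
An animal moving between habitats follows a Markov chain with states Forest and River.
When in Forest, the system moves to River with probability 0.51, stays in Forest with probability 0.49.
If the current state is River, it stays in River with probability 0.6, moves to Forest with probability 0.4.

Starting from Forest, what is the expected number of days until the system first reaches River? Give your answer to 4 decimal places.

1.9608

Let t(s) be the expected number of days to first reach River from state s, with t(River) = 0. Conditioning on the first day:
t(Forest) = 1 + 0.49·t(Forest)
Solving: t(Forest) = 1.9608.
Expected days from Forest to River: 1.9608.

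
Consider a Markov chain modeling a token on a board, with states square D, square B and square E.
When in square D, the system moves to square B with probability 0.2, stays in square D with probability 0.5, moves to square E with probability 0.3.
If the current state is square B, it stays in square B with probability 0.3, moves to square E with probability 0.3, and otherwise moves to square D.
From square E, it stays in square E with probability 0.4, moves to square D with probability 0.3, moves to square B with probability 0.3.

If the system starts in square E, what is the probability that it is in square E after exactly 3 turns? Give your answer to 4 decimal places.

0.3340

Propagate the distribution vector 3 turns from square E.
After 0 turns: (0.0000, 0.0000, 1.0000)
After 1 turn: (0.3000, 0.3000, 0.4000)
After 2 turns: (0.3900, 0.2700, 0.3400)
After 3 turns: (0.4050, 0.2610, 0.3340)
P(in square E after 3 turns) = 0.3340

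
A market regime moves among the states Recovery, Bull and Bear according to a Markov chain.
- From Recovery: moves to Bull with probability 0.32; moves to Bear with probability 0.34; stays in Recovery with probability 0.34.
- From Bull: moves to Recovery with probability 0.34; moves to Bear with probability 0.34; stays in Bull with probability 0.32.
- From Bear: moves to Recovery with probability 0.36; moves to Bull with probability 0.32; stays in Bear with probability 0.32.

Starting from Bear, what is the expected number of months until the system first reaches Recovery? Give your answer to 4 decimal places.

Let t(s) be the expected number of months to first reach Recovery from state s, with t(Recovery) = 0. Conditioning on the first month:
t(Bull) = 1 + 0.32·t(Bull) + 0.34·t(Bear)
t(Bear) = 1 + 0.32·t(Bull) + 0.32·t(Bear)
Solving: t(Bull) = 2.8846, t(Bear) = 2.8281.
Expected months from Bear to Recovery: 2.8281.

2.8281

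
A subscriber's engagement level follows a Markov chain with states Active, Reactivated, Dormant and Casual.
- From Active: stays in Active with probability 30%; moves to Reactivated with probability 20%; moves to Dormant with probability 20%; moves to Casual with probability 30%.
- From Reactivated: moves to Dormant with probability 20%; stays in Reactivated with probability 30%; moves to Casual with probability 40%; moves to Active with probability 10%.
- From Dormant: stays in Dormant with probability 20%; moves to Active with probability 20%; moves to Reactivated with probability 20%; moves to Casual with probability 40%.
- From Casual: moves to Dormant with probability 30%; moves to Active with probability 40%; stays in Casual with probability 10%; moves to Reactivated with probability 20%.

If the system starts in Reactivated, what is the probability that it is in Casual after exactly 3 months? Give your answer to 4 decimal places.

Propagate the distribution vector 3 months from Reactivated.
After 0 months: (0.0000, 1.0000, 0.0000, 0.0000)
After 1 month: (0.1000, 0.3000, 0.2000, 0.4000)
After 2 months: (0.2600, 0.2300, 0.2400, 0.2700)
After 3 months: (0.2570, 0.2230, 0.2270, 0.2930)
P(in Casual after 3 months) = 0.2930

0.2930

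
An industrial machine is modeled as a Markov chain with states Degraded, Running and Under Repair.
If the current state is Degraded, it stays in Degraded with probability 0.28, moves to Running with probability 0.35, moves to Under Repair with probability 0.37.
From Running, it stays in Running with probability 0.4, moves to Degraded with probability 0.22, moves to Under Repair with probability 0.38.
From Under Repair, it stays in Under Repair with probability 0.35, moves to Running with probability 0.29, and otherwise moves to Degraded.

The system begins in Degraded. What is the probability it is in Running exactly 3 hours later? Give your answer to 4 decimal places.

0.3453

Propagate the distribution vector 3 hours from Degraded.
After 0 hours: (1.0000, 0.0000, 0.0000)
After 1 hour: (0.2800, 0.3500, 0.3700)
After 2 hours: (0.2886, 0.3453, 0.3661)
After 3 hours: (0.2886, 0.3453, 0.3661)
P(in Running after 3 hours) = 0.3453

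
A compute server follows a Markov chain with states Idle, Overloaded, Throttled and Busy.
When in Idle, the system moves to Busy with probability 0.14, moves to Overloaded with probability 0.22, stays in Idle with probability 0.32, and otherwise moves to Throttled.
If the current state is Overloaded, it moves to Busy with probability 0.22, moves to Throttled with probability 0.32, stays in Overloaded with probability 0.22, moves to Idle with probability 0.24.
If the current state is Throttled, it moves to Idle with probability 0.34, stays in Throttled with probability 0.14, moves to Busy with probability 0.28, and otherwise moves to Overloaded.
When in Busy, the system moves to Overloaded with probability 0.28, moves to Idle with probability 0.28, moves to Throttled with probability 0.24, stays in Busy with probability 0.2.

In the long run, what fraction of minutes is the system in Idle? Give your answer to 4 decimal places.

Let the stationary distribution be π with π = πP and π_1 + π_2 + π_3 + π_4 = 1.
π_1 = 0.32·π_1 + 0.24·π_2 + 0.34·π_3 + 0.28·π_4
π_2 = 0.22·π_1 + 0.22·π_2 + 0.24·π_3 + 0.28·π_4
π_3 = 0.32·π_1 + 0.32·π_2 + 0.14·π_3 + 0.24·π_4
Solving with the normalization constraint gives π = (0.2978, 0.2376, 0.2571, 0.2075).
So the stationary probability of Idle is 0.2978.

0.2978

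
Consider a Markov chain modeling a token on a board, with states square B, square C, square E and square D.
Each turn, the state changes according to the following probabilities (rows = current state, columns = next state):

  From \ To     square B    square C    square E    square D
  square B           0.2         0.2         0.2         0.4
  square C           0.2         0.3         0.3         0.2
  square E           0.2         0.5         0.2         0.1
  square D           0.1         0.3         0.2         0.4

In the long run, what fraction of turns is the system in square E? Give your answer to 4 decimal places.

0.2329

Let the stationary distribution be π with π = πP and π_1 + π_2 + π_3 + π_4 = 1.
π_1 = 0.2·π_1 + 0.2·π_2 + 0.2·π_3 + 0.1·π_4
π_2 = 0.2·π_1 + 0.3·π_2 + 0.5·π_3 + 0.3·π_4
π_3 = 0.2·π_1 + 0.3·π_2 + 0.2·π_3 + 0.2·π_4
Solving with the normalization constraint gives π = (0.1736, 0.3292, 0.2329, 0.2643).
So the stationary probability of square E is 0.2329.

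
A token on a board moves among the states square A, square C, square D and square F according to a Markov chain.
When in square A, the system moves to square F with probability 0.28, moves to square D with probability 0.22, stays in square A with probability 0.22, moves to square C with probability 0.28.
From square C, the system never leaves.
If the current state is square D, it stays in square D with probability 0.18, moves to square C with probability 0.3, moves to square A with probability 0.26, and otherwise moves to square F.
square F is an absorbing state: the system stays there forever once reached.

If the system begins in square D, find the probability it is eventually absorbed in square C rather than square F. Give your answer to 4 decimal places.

Let h(s) be the probability of absorption at square C starting from transient state s. Then h(square C) = 1 and h(square F) = 0. By first-step analysis:
h(square A) = 0.22·h(square A) + 0.28·1 + 0.22·h(square D) + 0.28·0
h(square D) = 0.26·h(square A) + 0.3·1 + 0.18·h(square D) + 0.26·0
Solving: h(square A) = 0.5076, h(square D) = 0.5268.
Starting from square D, the probability is 0.5268.

0.5268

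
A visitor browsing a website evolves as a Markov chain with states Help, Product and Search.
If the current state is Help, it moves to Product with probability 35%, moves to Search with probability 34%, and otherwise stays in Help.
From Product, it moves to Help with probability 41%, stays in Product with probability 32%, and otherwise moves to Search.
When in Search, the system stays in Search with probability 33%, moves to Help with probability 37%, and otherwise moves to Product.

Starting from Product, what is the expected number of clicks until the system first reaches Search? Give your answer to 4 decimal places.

3.3773

Let t(s) be the expected number of clicks to first reach Search from state s, with t(Search) = 0. Conditioning on the first click:
t(Help) = 1 + 0.31·t(Help) + 0.35·t(Product)
t(Product) = 1 + 0.41·t(Help) + 0.32·t(Product)
Solving: t(Help) = 3.1624, t(Product) = 3.3773.
Expected clicks from Product to Search: 3.3773.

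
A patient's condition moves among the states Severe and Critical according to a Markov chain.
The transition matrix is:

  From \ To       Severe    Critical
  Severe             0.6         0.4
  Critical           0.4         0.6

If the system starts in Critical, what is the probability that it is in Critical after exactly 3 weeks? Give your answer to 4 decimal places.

Propagate the distribution vector 3 weeks from Critical.
After 0 weeks: (0.0000, 1.0000)
After 1 week: (0.4000, 0.6000)
After 2 weeks: (0.4800, 0.5200)
After 3 weeks: (0.4960, 0.5040)
P(in Critical after 3 weeks) = 0.5040

0.5040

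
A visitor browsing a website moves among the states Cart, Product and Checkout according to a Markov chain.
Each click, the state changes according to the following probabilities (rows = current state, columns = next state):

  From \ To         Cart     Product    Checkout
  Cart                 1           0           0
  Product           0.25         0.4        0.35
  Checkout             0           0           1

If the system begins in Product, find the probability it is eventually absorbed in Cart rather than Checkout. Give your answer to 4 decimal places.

Let h(s) be the probability of absorption at Cart starting from transient state s. Then h(Cart) = 1 and h(Checkout) = 0. By first-step analysis:
h(Product) = 0.25·1 + 0.4·h(Product) + 0.35·0
Solving: h(Product) = 0.4167.
Starting from Product, the probability is 0.4167.

0.4167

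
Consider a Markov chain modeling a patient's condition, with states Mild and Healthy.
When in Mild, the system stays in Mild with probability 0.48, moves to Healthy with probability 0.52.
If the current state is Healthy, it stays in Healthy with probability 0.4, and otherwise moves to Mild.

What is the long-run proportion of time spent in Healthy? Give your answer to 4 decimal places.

Let the stationary distribution be π with π = πP and π_1 + π_2 = 1.
π_1 = 0.48·π_1 + 0.6·π_2
Solving with the normalization constraint gives π = (0.5357, 0.4643).
So the stationary probability of Healthy is 0.4643.

0.4643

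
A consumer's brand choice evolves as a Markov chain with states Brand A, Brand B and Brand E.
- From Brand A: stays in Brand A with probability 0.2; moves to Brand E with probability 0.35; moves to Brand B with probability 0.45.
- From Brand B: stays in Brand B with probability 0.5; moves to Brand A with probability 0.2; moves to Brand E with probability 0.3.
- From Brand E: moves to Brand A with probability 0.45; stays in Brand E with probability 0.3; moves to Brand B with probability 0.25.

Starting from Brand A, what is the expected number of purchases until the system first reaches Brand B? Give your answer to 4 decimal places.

2.6087

Let t(s) be the expected number of purchases to first reach Brand B from state s, with t(Brand B) = 0. Conditioning on the first purchase:
t(Brand A) = 1 + 0.2·t(Brand A) + 0.35·t(Brand E)
t(Brand E) = 1 + 0.45·t(Brand A) + 0.3·t(Brand E)
Solving: t(Brand A) = 2.6087, t(Brand E) = 3.1056.
Expected purchases from Brand A to Brand B: 2.6087.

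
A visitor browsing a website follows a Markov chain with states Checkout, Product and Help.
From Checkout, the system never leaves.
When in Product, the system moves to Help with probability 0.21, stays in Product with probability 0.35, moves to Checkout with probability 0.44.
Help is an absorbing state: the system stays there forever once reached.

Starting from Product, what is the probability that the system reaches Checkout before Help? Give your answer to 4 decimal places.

0.6769

Let h(s) be the probability of absorption at Checkout starting from transient state s. Then h(Checkout) = 1 and h(Help) = 0. By first-step analysis:
h(Product) = 0.44·1 + 0.35·h(Product) + 0.21·0
Solving: h(Product) = 0.6769.
Starting from Product, the probability is 0.6769.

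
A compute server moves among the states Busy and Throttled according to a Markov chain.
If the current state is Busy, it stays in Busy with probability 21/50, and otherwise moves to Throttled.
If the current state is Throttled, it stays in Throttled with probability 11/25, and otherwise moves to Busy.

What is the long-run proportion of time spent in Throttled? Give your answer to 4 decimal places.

0.5088

Let the stationary distribution be π with π = πP and π_1 + π_2 = 1.
π_1 = 0.42·π_1 + 0.56·π_2
Solving with the normalization constraint gives π = (0.4912, 0.5088).
So the stationary probability of Throttled is 0.5088.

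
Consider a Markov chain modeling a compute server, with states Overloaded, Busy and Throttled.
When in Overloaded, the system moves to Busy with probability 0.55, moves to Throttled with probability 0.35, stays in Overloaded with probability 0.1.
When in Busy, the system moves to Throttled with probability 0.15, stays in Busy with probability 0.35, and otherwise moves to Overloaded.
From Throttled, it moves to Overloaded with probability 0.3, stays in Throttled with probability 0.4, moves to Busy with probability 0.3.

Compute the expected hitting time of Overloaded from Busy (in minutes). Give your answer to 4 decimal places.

2.1739

Let t(s) be the expected number of minutes to first reach Overloaded from state s, with t(Overloaded) = 0. Conditioning on the first minute:
t(Busy) = 1 + 0.35·t(Busy) + 0.15·t(Throttled)
t(Throttled) = 1 + 0.3·t(Busy) + 0.4·t(Throttled)
Solving: t(Busy) = 2.1739, t(Throttled) = 2.7536.
Expected minutes from Busy to Overloaded: 2.1739.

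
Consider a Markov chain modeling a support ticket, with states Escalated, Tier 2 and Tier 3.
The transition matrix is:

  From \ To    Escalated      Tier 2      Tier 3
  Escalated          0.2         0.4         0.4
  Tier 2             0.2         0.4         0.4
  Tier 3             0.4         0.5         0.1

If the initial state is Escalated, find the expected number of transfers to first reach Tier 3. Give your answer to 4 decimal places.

Let t(s) be the expected number of transfers to first reach Tier 3 from state s, with t(Tier 3) = 0. Conditioning on the first transfer:
t(Escalated) = 1 + 0.2·t(Escalated) + 0.4·t(Tier 2)
t(Tier 2) = 1 + 0.2·t(Escalated) + 0.4·t(Tier 2)
Solving: t(Escalated) = 2.5000, t(Tier 2) = 2.5000.
Expected transfers from Escalated to Tier 3: 2.5000.

2.5000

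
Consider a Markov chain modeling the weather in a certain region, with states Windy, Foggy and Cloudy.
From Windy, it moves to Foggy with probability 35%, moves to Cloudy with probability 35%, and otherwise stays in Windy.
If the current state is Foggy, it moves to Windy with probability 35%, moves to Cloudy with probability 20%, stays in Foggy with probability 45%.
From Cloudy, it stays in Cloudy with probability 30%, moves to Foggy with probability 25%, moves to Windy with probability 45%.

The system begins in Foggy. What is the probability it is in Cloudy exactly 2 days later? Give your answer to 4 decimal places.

Sum over the intermediate state after 1 day:
P = P(Foggy→Windy)·P(Windy→Cloudy) + P(Foggy→Foggy)·P(Foggy→Cloudy) + P(Foggy→Cloudy)·P(Cloudy→Cloudy)
  = 0.35×0.35 + 0.45×0.2 + 0.2×0.3
  = 0.1225 + 0.0900 + 0.0600 = 0.2725

0.2725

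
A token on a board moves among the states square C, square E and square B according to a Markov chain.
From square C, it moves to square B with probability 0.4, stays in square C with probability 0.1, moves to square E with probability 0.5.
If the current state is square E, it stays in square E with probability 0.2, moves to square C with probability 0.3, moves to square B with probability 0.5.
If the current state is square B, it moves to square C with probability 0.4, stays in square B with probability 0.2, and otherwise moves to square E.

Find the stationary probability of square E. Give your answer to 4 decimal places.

0.3567

Let the stationary distribution be π with π = πP and π_1 + π_2 + π_3 = 1.
π_1 = 0.1·π_1 + 0.3·π_2 + 0.4·π_3
π_2 = 0.5·π_1 + 0.2·π_2 + 0.4·π_3
Solving with the normalization constraint gives π = (0.2803, 0.3567, 0.3631).
So the stationary probability of square E is 0.3567.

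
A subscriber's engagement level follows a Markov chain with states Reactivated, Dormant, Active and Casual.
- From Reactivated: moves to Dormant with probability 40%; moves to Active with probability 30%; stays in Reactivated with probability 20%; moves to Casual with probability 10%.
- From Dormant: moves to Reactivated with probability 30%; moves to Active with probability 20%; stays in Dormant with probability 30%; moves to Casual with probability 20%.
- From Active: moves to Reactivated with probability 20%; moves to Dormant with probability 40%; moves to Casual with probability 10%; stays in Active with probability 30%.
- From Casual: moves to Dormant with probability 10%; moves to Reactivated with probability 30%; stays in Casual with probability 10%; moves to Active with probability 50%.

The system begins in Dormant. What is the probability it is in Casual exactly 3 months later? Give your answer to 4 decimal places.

0.1310

Propagate the distribution vector 3 months from Dormant.
After 0 months: (0.0000, 1.0000, 0.0000, 0.0000)
After 1 month: (0.3000, 0.3000, 0.2000, 0.2000)
After 2 months: (0.2500, 0.3100, 0.3100, 0.1300)
After 3 months: (0.2440, 0.3300, 0.2950, 0.1310)
P(in Casual after 3 months) = 0.1310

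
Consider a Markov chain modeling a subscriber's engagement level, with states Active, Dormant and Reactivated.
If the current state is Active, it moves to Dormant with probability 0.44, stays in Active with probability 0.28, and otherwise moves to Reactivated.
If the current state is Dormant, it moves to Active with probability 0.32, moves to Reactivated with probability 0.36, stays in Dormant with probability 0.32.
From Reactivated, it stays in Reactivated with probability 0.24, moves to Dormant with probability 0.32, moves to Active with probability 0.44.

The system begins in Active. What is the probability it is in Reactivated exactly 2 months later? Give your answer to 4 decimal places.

Sum over the intermediate state after 1 month:
P = P(Active→Active)·P(Active→Reactivated) + P(Active→Dormant)·P(Dormant→Reactivated) + P(Active→Reactivated)·P(Reactivated→Reactivated)
  = 0.28×0.28 + 0.44×0.36 + 0.28×0.24
  = 0.0784 + 0.1584 + 0.0672 = 0.3040

0.3040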